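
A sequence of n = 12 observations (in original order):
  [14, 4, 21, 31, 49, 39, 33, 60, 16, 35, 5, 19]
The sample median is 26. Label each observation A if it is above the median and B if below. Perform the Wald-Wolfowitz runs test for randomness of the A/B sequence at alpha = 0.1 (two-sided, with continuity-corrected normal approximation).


Step 1: Compute median = 26; label A = above, B = below.
Labels in order: BBBAAAAABABB  (n_A = 6, n_B = 6)
Step 2: Count runs R = 5.
Step 3: Under H0 (random ordering), E[R] = 2*n_A*n_B/(n_A+n_B) + 1 = 2*6*6/12 + 1 = 7.0000.
        Var[R] = 2*n_A*n_B*(2*n_A*n_B - n_A - n_B) / ((n_A+n_B)^2 * (n_A+n_B-1)) = 4320/1584 = 2.7273.
        SD[R] = 1.6514.
Step 4: Continuity-corrected z = (R + 0.5 - E[R]) / SD[R] = (5 + 0.5 - 7.0000) / 1.6514 = -0.9083.
Step 5: Two-sided p-value via normal approximation = 2*(1 - Phi(|z|)) = 0.363722.
Step 6: alpha = 0.1. fail to reject H0.

R = 5, z = -0.9083, p = 0.363722, fail to reject H0.


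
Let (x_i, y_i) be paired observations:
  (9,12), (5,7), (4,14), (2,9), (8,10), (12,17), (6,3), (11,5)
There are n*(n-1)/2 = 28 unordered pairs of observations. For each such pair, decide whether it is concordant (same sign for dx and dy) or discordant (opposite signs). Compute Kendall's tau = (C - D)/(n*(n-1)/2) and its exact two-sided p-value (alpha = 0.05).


Step 1: Enumerate the 28 unordered pairs (i,j) with i<j and classify each by sign(x_j-x_i) * sign(y_j-y_i).
  (1,2):dx=-4,dy=-5->C; (1,3):dx=-5,dy=+2->D; (1,4):dx=-7,dy=-3->C; (1,5):dx=-1,dy=-2->C
  (1,6):dx=+3,dy=+5->C; (1,7):dx=-3,dy=-9->C; (1,8):dx=+2,dy=-7->D; (2,3):dx=-1,dy=+7->D
  (2,4):dx=-3,dy=+2->D; (2,5):dx=+3,dy=+3->C; (2,6):dx=+7,dy=+10->C; (2,7):dx=+1,dy=-4->D
  (2,8):dx=+6,dy=-2->D; (3,4):dx=-2,dy=-5->C; (3,5):dx=+4,dy=-4->D; (3,6):dx=+8,dy=+3->C
  (3,7):dx=+2,dy=-11->D; (3,8):dx=+7,dy=-9->D; (4,5):dx=+6,dy=+1->C; (4,6):dx=+10,dy=+8->C
  (4,7):dx=+4,dy=-6->D; (4,8):dx=+9,dy=-4->D; (5,6):dx=+4,dy=+7->C; (5,7):dx=-2,dy=-7->C
  (5,8):dx=+3,dy=-5->D; (6,7):dx=-6,dy=-14->C; (6,8):dx=-1,dy=-12->C; (7,8):dx=+5,dy=+2->C
Step 2: C = 16, D = 12, total pairs = 28.
Step 3: tau = (C - D)/(n(n-1)/2) = (16 - 12)/28 = 0.142857.
Step 4: Exact two-sided p-value (enumerate n! = 40320 permutations of y under H0): p = 0.719544.
Step 5: alpha = 0.05. fail to reject H0.

tau_b = 0.1429 (C=16, D=12), p = 0.719544, fail to reject H0.


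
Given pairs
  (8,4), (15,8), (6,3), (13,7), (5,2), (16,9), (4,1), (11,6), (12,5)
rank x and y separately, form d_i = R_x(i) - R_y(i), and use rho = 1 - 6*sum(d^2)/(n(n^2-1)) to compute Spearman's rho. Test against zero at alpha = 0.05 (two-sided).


Step 1: Rank x and y separately (midranks; no ties here).
rank(x): 8->4, 15->8, 6->3, 13->7, 5->2, 16->9, 4->1, 11->5, 12->6
rank(y): 4->4, 8->8, 3->3, 7->7, 2->2, 9->9, 1->1, 6->6, 5->5
Step 2: d_i = R_x(i) - R_y(i); compute d_i^2.
  (4-4)^2=0, (8-8)^2=0, (3-3)^2=0, (7-7)^2=0, (2-2)^2=0, (9-9)^2=0, (1-1)^2=0, (5-6)^2=1, (6-5)^2=1
sum(d^2) = 2.
Step 3: rho = 1 - 6*2 / (9*(9^2 - 1)) = 1 - 12/720 = 0.983333.
Step 4: Under H0, t = rho * sqrt((n-2)/(1-rho^2)) = 14.3096 ~ t(7).
Step 5: Two-sided p-value from the t-distribution with 7 df = 0.000002.
Step 6: alpha = 0.05. reject H0.

rho = 0.9833, p = 0.000002, reject H0 at alpha = 0.05.


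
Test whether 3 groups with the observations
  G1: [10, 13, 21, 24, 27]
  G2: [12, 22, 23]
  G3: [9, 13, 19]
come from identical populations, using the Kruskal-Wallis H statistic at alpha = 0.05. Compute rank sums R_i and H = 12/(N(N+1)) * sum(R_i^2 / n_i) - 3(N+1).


Step 1: Combine all N = 11 observations and assign midranks.
sorted (value, group, rank): (9,G3,1), (10,G1,2), (12,G2,3), (13,G1,4.5), (13,G3,4.5), (19,G3,6), (21,G1,7), (22,G2,8), (23,G2,9), (24,G1,10), (27,G1,11)
Step 2: Sum ranks within each group.
R_1 = 34.5 (n_1 = 5)
R_2 = 20 (n_2 = 3)
R_3 = 11.5 (n_3 = 3)
Step 3: H = 12/(N(N+1)) * sum(R_i^2/n_i) - 3(N+1)
     = 12/(11*12) * (34.5^2/5 + 20^2/3 + 11.5^2/3) - 3*12
     = 0.090909 * 415.467 - 36
     = 1.769697.
Step 4: Ties present; correction factor C = 1 - 6/(11^3 - 11) = 0.995455. Corrected H = 1.769697 / 0.995455 = 1.777778.
Step 5: Under H0, H ~ chi^2(2); p-value = 0.411112.
Step 6: alpha = 0.05. fail to reject H0.

H = 1.7778, df = 2, p = 0.411112, fail to reject H0.


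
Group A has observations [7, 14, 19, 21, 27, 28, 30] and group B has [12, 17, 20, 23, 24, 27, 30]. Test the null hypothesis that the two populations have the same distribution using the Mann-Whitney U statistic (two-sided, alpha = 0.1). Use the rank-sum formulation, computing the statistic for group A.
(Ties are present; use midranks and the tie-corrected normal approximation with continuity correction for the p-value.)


Step 1: Combine and sort all 14 observations; assign midranks.
sorted (value, group): (7,X), (12,Y), (14,X), (17,Y), (19,X), (20,Y), (21,X), (23,Y), (24,Y), (27,X), (27,Y), (28,X), (30,X), (30,Y)
ranks: 7->1, 12->2, 14->3, 17->4, 19->5, 20->6, 21->7, 23->8, 24->9, 27->10.5, 27->10.5, 28->12, 30->13.5, 30->13.5
Step 2: Rank sum for X: R1 = 1 + 3 + 5 + 7 + 10.5 + 12 + 13.5 = 52.
Step 3: U_X = R1 - n1(n1+1)/2 = 52 - 7*8/2 = 52 - 28 = 24.
       U_Y = n1*n2 - U_X = 49 - 24 = 25.
Step 4: Ties are present, so use the tie-corrected normal approximation (with continuity correction) for the p-value.
Step 5: p-value = 1.000000; compare to alpha = 0.1. fail to reject H0.

U_X = 24, p = 1.000000, fail to reject H0 at alpha = 0.1.


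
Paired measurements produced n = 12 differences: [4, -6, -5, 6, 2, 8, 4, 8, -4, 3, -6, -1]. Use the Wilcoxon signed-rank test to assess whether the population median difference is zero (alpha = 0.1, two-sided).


Step 1: Drop any zero differences (none here) and take |d_i|.
|d| = [4, 6, 5, 6, 2, 8, 4, 8, 4, 3, 6, 1]
Step 2: Midrank |d_i| (ties get averaged ranks).
ranks: |4|->5, |6|->9, |5|->7, |6|->9, |2|->2, |8|->11.5, |4|->5, |8|->11.5, |4|->5, |3|->3, |6|->9, |1|->1
Step 3: Attach original signs; sum ranks with positive sign and with negative sign.
W+ = 5 + 9 + 2 + 11.5 + 5 + 11.5 + 3 = 47
W- = 9 + 7 + 5 + 9 + 1 = 31
(Check: W+ + W- = 78 should equal n(n+1)/2 = 78.)
Step 4: Test statistic W = min(W+, W-) = 31.
Step 5: Ties in |d|, so use the tie-corrected normal approximation.
        E[W] = n(n+1)/4 = 12*13/4 = 39.
        Tie groups: |d|=4 (t=3), |d|=6 (t=3), |d|=8 (t=2); sum(t^3 - t) = 54.
        Var[W] = n(n+1)(2n+1)/24 - sum(t^3-t)/48 = 3900/24 - 54/48 = 161.375.
        z = (W - E[W]) / sqrt(Var[W]) = (31 - 39) / 12.7033 = -0.6298.
        Two-sided p = 2*Phi(z) = 0.528855.
Step 6: alpha = 0.1. fail to reject H0.

W+ = 47, W- = 31, W = min = 31, p = 0.528855, fail to reject H0.


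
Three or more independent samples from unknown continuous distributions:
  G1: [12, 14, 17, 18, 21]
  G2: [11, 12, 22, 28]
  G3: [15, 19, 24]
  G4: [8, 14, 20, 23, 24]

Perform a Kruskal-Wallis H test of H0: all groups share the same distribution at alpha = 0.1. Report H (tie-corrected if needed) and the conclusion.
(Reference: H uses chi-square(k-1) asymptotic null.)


Step 1: Combine all N = 17 observations and assign midranks.
sorted (value, group, rank): (8,G4,1), (11,G2,2), (12,G1,3.5), (12,G2,3.5), (14,G1,5.5), (14,G4,5.5), (15,G3,7), (17,G1,8), (18,G1,9), (19,G3,10), (20,G4,11), (21,G1,12), (22,G2,13), (23,G4,14), (24,G3,15.5), (24,G4,15.5), (28,G2,17)
Step 2: Sum ranks within each group.
R_1 = 38 (n_1 = 5)
R_2 = 35.5 (n_2 = 4)
R_3 = 32.5 (n_3 = 3)
R_4 = 47 (n_4 = 5)
Step 3: H = 12/(N(N+1)) * sum(R_i^2/n_i) - 3(N+1)
     = 12/(17*18) * (38^2/5 + 35.5^2/4 + 32.5^2/3 + 47^2/5) - 3*18
     = 0.039216 * 1397.75 - 54
     = 0.813562.
Step 4: Ties present; correction factor C = 1 - 18/(17^3 - 17) = 0.996324. Corrected H = 0.813562 / 0.996324 = 0.816564.
Step 5: Under H0, H ~ chi^2(3); p-value = 0.845501.
Step 6: alpha = 0.1. fail to reject H0.

H = 0.8166, df = 3, p = 0.845501, fail to reject H0.


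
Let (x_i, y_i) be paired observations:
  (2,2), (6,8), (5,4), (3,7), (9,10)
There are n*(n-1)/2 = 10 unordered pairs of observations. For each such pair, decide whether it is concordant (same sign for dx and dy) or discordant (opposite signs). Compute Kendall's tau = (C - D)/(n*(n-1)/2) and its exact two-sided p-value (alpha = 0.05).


Step 1: Enumerate the 10 unordered pairs (i,j) with i<j and classify each by sign(x_j-x_i) * sign(y_j-y_i).
  (1,2):dx=+4,dy=+6->C; (1,3):dx=+3,dy=+2->C; (1,4):dx=+1,dy=+5->C; (1,5):dx=+7,dy=+8->C
  (2,3):dx=-1,dy=-4->C; (2,4):dx=-3,dy=-1->C; (2,5):dx=+3,dy=+2->C; (3,4):dx=-2,dy=+3->D
  (3,5):dx=+4,dy=+6->C; (4,5):dx=+6,dy=+3->C
Step 2: C = 9, D = 1, total pairs = 10.
Step 3: tau = (C - D)/(n(n-1)/2) = (9 - 1)/10 = 0.800000.
Step 4: Exact two-sided p-value (enumerate n! = 120 permutations of y under H0): p = 0.083333.
Step 5: alpha = 0.05. fail to reject H0.

tau_b = 0.8000 (C=9, D=1), p = 0.083333, fail to reject H0.


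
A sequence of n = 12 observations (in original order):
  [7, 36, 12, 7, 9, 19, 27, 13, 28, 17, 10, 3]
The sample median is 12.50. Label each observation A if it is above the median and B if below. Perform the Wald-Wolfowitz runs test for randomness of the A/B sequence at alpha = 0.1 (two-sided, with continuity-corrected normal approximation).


Step 1: Compute median = 12.50; label A = above, B = below.
Labels in order: BABBBAAAAABB  (n_A = 6, n_B = 6)
Step 2: Count runs R = 5.
Step 3: Under H0 (random ordering), E[R] = 2*n_A*n_B/(n_A+n_B) + 1 = 2*6*6/12 + 1 = 7.0000.
        Var[R] = 2*n_A*n_B*(2*n_A*n_B - n_A - n_B) / ((n_A+n_B)^2 * (n_A+n_B-1)) = 4320/1584 = 2.7273.
        SD[R] = 1.6514.
Step 4: Continuity-corrected z = (R + 0.5 - E[R]) / SD[R] = (5 + 0.5 - 7.0000) / 1.6514 = -0.9083.
Step 5: Two-sided p-value via normal approximation = 2*(1 - Phi(|z|)) = 0.363722.
Step 6: alpha = 0.1. fail to reject H0.

R = 5, z = -0.9083, p = 0.363722, fail to reject H0.


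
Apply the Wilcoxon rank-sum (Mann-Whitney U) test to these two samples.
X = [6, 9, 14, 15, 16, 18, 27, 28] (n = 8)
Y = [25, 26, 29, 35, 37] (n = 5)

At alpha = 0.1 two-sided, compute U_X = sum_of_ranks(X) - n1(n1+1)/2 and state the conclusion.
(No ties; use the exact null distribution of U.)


Step 1: Combine and sort all 13 observations; assign midranks.
sorted (value, group): (6,X), (9,X), (14,X), (15,X), (16,X), (18,X), (25,Y), (26,Y), (27,X), (28,X), (29,Y), (35,Y), (37,Y)
ranks: 6->1, 9->2, 14->3, 15->4, 16->5, 18->6, 25->7, 26->8, 27->9, 28->10, 29->11, 35->12, 37->13
Step 2: Rank sum for X: R1 = 1 + 2 + 3 + 4 + 5 + 6 + 9 + 10 = 40.
Step 3: U_X = R1 - n1(n1+1)/2 = 40 - 8*9/2 = 40 - 36 = 4.
       U_Y = n1*n2 - U_X = 40 - 4 = 36.
Step 4: No ties, so the exact null distribution of U (based on enumerating the C(13,8) = 1287 equally likely rank assignments) gives the two-sided p-value.
Step 5: p-value = 0.018648; compare to alpha = 0.1. reject H0.

U_X = 4, p = 0.018648, reject H0 at alpha = 0.1.


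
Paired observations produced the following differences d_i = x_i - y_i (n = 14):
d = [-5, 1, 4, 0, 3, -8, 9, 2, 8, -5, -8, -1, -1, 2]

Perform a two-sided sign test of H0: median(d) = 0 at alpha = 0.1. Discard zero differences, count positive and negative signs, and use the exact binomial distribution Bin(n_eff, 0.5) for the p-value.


Step 1: Discard zero differences. Original n = 14; n_eff = number of nonzero differences = 13.
Nonzero differences (with sign): -5, +1, +4, +3, -8, +9, +2, +8, -5, -8, -1, -1, +2
Step 2: Count signs: positive = 7, negative = 6.
Step 3: Under H0: P(positive) = 0.5, so the number of positives S ~ Bin(13, 0.5).
Step 4: Two-sided exact p-value = sum of Bin(13,0.5) probabilities at or below the observed probability = 1.000000.
Step 5: alpha = 0.1. fail to reject H0.

n_eff = 13, pos = 7, neg = 6, p = 1.000000, fail to reject H0.


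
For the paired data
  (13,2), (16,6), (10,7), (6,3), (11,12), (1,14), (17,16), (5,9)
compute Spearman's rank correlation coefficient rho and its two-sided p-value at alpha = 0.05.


Step 1: Rank x and y separately (midranks; no ties here).
rank(x): 13->6, 16->7, 10->4, 6->3, 11->5, 1->1, 17->8, 5->2
rank(y): 2->1, 6->3, 7->4, 3->2, 12->6, 14->7, 16->8, 9->5
Step 2: d_i = R_x(i) - R_y(i); compute d_i^2.
  (6-1)^2=25, (7-3)^2=16, (4-4)^2=0, (3-2)^2=1, (5-6)^2=1, (1-7)^2=36, (8-8)^2=0, (2-5)^2=9
sum(d^2) = 88.
Step 3: rho = 1 - 6*88 / (8*(8^2 - 1)) = 1 - 528/504 = -0.047619.
Step 4: Under H0, t = rho * sqrt((n-2)/(1-rho^2)) = -0.1168 ~ t(6).
Step 5: Two-sided p-value from the t-distribution with 6 df = 0.910849.
Step 6: alpha = 0.05. fail to reject H0.

rho = -0.0476, p = 0.910849, fail to reject H0 at alpha = 0.05.


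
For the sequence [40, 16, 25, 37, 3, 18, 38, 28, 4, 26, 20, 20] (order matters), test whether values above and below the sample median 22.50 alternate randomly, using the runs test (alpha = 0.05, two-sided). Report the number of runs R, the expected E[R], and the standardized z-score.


Step 1: Compute median = 22.50; label A = above, B = below.
Labels in order: ABAABBAABABB  (n_A = 6, n_B = 6)
Step 2: Count runs R = 8.
Step 3: Under H0 (random ordering), E[R] = 2*n_A*n_B/(n_A+n_B) + 1 = 2*6*6/12 + 1 = 7.0000.
        Var[R] = 2*n_A*n_B*(2*n_A*n_B - n_A - n_B) / ((n_A+n_B)^2 * (n_A+n_B-1)) = 4320/1584 = 2.7273.
        SD[R] = 1.6514.
Step 4: Continuity-corrected z = (R - 0.5 - E[R]) / SD[R] = (8 - 0.5 - 7.0000) / 1.6514 = 0.3028.
Step 5: Two-sided p-value via normal approximation = 2*(1 - Phi(|z|)) = 0.762069.
Step 6: alpha = 0.05. fail to reject H0.

R = 8, z = 0.3028, p = 0.762069, fail to reject H0.


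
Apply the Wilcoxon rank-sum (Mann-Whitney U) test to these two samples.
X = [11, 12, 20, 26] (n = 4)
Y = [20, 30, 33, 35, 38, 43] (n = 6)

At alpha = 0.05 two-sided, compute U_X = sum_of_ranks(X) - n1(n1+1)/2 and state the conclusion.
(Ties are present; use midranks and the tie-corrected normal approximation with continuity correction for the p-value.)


Step 1: Combine and sort all 10 observations; assign midranks.
sorted (value, group): (11,X), (12,X), (20,X), (20,Y), (26,X), (30,Y), (33,Y), (35,Y), (38,Y), (43,Y)
ranks: 11->1, 12->2, 20->3.5, 20->3.5, 26->5, 30->6, 33->7, 35->8, 38->9, 43->10
Step 2: Rank sum for X: R1 = 1 + 2 + 3.5 + 5 = 11.5.
Step 3: U_X = R1 - n1(n1+1)/2 = 11.5 - 4*5/2 = 11.5 - 10 = 1.5.
       U_Y = n1*n2 - U_X = 24 - 1.5 = 22.5.
Step 4: Ties are present, so use the tie-corrected normal approximation (with continuity correction) for the p-value.
Step 5: p-value = 0.032476; compare to alpha = 0.05. reject H0.

U_X = 1.5, p = 0.032476, reject H0 at alpha = 0.05.


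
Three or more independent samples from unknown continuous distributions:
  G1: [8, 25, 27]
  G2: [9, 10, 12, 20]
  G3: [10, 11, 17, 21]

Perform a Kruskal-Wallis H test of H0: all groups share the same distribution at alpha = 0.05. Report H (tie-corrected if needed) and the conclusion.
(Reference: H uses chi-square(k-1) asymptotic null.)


Step 1: Combine all N = 11 observations and assign midranks.
sorted (value, group, rank): (8,G1,1), (9,G2,2), (10,G2,3.5), (10,G3,3.5), (11,G3,5), (12,G2,6), (17,G3,7), (20,G2,8), (21,G3,9), (25,G1,10), (27,G1,11)
Step 2: Sum ranks within each group.
R_1 = 22 (n_1 = 3)
R_2 = 19.5 (n_2 = 4)
R_3 = 24.5 (n_3 = 4)
Step 3: H = 12/(N(N+1)) * sum(R_i^2/n_i) - 3(N+1)
     = 12/(11*12) * (22^2/3 + 19.5^2/4 + 24.5^2/4) - 3*12
     = 0.090909 * 406.458 - 36
     = 0.950758.
Step 4: Ties present; correction factor C = 1 - 6/(11^3 - 11) = 0.995455. Corrected H = 0.950758 / 0.995455 = 0.955099.
Step 5: Under H0, H ~ chi^2(2); p-value = 0.620302.
Step 6: alpha = 0.05. fail to reject H0.

H = 0.9551, df = 2, p = 0.620302, fail to reject H0.


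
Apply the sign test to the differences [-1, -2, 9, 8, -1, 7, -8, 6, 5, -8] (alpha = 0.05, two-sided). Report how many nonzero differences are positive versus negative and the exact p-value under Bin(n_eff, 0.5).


Step 1: Discard zero differences. Original n = 10; n_eff = number of nonzero differences = 10.
Nonzero differences (with sign): -1, -2, +9, +8, -1, +7, -8, +6, +5, -8
Step 2: Count signs: positive = 5, negative = 5.
Step 3: Under H0: P(positive) = 0.5, so the number of positives S ~ Bin(10, 0.5).
Step 4: Two-sided exact p-value = sum of Bin(10,0.5) probabilities at or below the observed probability = 1.000000.
Step 5: alpha = 0.05. fail to reject H0.

n_eff = 10, pos = 5, neg = 5, p = 1.000000, fail to reject H0.


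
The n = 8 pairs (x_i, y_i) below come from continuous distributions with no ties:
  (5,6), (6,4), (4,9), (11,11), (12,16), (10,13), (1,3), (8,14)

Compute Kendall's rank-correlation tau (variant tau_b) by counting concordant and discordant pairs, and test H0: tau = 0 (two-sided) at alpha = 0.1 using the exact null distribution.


Step 1: Enumerate the 28 unordered pairs (i,j) with i<j and classify each by sign(x_j-x_i) * sign(y_j-y_i).
  (1,2):dx=+1,dy=-2->D; (1,3):dx=-1,dy=+3->D; (1,4):dx=+6,dy=+5->C; (1,5):dx=+7,dy=+10->C
  (1,6):dx=+5,dy=+7->C; (1,7):dx=-4,dy=-3->C; (1,8):dx=+3,dy=+8->C; (2,3):dx=-2,dy=+5->D
  (2,4):dx=+5,dy=+7->C; (2,5):dx=+6,dy=+12->C; (2,6):dx=+4,dy=+9->C; (2,7):dx=-5,dy=-1->C
  (2,8):dx=+2,dy=+10->C; (3,4):dx=+7,dy=+2->C; (3,5):dx=+8,dy=+7->C; (3,6):dx=+6,dy=+4->C
  (3,7):dx=-3,dy=-6->C; (3,8):dx=+4,dy=+5->C; (4,5):dx=+1,dy=+5->C; (4,6):dx=-1,dy=+2->D
  (4,7):dx=-10,dy=-8->C; (4,8):dx=-3,dy=+3->D; (5,6):dx=-2,dy=-3->C; (5,7):dx=-11,dy=-13->C
  (5,8):dx=-4,dy=-2->C; (6,7):dx=-9,dy=-10->C; (6,8):dx=-2,dy=+1->D; (7,8):dx=+7,dy=+11->C
Step 2: C = 22, D = 6, total pairs = 28.
Step 3: tau = (C - D)/(n(n-1)/2) = (22 - 6)/28 = 0.571429.
Step 4: Exact two-sided p-value (enumerate n! = 40320 permutations of y under H0): p = 0.061012.
Step 5: alpha = 0.1. reject H0.

tau_b = 0.5714 (C=22, D=6), p = 0.061012, reject H0.


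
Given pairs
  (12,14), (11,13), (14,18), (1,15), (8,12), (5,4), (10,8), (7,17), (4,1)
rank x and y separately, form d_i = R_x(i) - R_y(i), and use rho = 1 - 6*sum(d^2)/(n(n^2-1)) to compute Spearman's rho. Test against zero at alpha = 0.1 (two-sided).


Step 1: Rank x and y separately (midranks; no ties here).
rank(x): 12->8, 11->7, 14->9, 1->1, 8->5, 5->3, 10->6, 7->4, 4->2
rank(y): 14->6, 13->5, 18->9, 15->7, 12->4, 4->2, 8->3, 17->8, 1->1
Step 2: d_i = R_x(i) - R_y(i); compute d_i^2.
  (8-6)^2=4, (7-5)^2=4, (9-9)^2=0, (1-7)^2=36, (5-4)^2=1, (3-2)^2=1, (6-3)^2=9, (4-8)^2=16, (2-1)^2=1
sum(d^2) = 72.
Step 3: rho = 1 - 6*72 / (9*(9^2 - 1)) = 1 - 432/720 = 0.400000.
Step 4: Under H0, t = rho * sqrt((n-2)/(1-rho^2)) = 1.1547 ~ t(7).
Step 5: Two-sided p-value from the t-distribution with 7 df = 0.286105.
Step 6: alpha = 0.1. fail to reject H0.

rho = 0.4000, p = 0.286105, fail to reject H0 at alpha = 0.1.


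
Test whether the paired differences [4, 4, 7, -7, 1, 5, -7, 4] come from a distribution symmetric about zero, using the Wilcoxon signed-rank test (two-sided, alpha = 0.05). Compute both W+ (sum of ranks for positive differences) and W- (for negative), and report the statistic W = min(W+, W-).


Step 1: Drop any zero differences (none here) and take |d_i|.
|d| = [4, 4, 7, 7, 1, 5, 7, 4]
Step 2: Midrank |d_i| (ties get averaged ranks).
ranks: |4|->3, |4|->3, |7|->7, |7|->7, |1|->1, |5|->5, |7|->7, |4|->3
Step 3: Attach original signs; sum ranks with positive sign and with negative sign.
W+ = 3 + 3 + 7 + 1 + 5 + 3 = 22
W- = 7 + 7 = 14
(Check: W+ + W- = 36 should equal n(n+1)/2 = 36.)
Step 4: Test statistic W = min(W+, W-) = 14.
Step 5: Ties in |d|, so use the tie-corrected normal approximation.
        E[W] = n(n+1)/4 = 8*9/4 = 18.
        Tie groups: |d|=4 (t=3), |d|=7 (t=3); sum(t^3 - t) = 48.
        Var[W] = n(n+1)(2n+1)/24 - sum(t^3-t)/48 = 1224/24 - 48/48 = 50.
        z = (W - E[W]) / sqrt(Var[W]) = (14 - 18) / 7.0711 = -0.5657.
        Two-sided p = 2*Phi(z) = 0.571608.
Step 6: alpha = 0.05. fail to reject H0.

W+ = 22, W- = 14, W = min = 14, p = 0.571608, fail to reject H0.


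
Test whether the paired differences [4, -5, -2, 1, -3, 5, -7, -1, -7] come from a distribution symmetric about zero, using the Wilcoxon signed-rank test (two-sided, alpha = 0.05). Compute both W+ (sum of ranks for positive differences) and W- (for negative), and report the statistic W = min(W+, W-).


Step 1: Drop any zero differences (none here) and take |d_i|.
|d| = [4, 5, 2, 1, 3, 5, 7, 1, 7]
Step 2: Midrank |d_i| (ties get averaged ranks).
ranks: |4|->5, |5|->6.5, |2|->3, |1|->1.5, |3|->4, |5|->6.5, |7|->8.5, |1|->1.5, |7|->8.5
Step 3: Attach original signs; sum ranks with positive sign and with negative sign.
W+ = 5 + 1.5 + 6.5 = 13
W- = 6.5 + 3 + 4 + 8.5 + 1.5 + 8.5 = 32
(Check: W+ + W- = 45 should equal n(n+1)/2 = 45.)
Step 4: Test statistic W = min(W+, W-) = 13.
Step 5: Ties in |d|, so use the tie-corrected normal approximation.
        E[W] = n(n+1)/4 = 9*10/4 = 22.5.
        Tie groups: |d|=1 (t=2), |d|=5 (t=2), |d|=7 (t=2); sum(t^3 - t) = 18.
        Var[W] = n(n+1)(2n+1)/24 - sum(t^3-t)/48 = 1710/24 - 18/48 = 70.875.
        z = (W - E[W]) / sqrt(Var[W]) = (13 - 22.5) / 8.4187 = -1.1284.
        Two-sided p = 2*Phi(z) = 0.259136.
Step 6: alpha = 0.05. fail to reject H0.

W+ = 13, W- = 32, W = min = 13, p = 0.259136, fail to reject H0.


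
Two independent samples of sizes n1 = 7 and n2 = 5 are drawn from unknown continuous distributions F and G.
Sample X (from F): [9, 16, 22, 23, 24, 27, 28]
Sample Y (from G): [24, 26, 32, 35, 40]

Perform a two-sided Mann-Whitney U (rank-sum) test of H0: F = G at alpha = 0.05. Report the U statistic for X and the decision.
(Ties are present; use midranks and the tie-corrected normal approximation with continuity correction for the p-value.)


Step 1: Combine and sort all 12 observations; assign midranks.
sorted (value, group): (9,X), (16,X), (22,X), (23,X), (24,X), (24,Y), (26,Y), (27,X), (28,X), (32,Y), (35,Y), (40,Y)
ranks: 9->1, 16->2, 22->3, 23->4, 24->5.5, 24->5.5, 26->7, 27->8, 28->9, 32->10, 35->11, 40->12
Step 2: Rank sum for X: R1 = 1 + 2 + 3 + 4 + 5.5 + 8 + 9 = 32.5.
Step 3: U_X = R1 - n1(n1+1)/2 = 32.5 - 7*8/2 = 32.5 - 28 = 4.5.
       U_Y = n1*n2 - U_X = 35 - 4.5 = 30.5.
Step 4: Ties are present, so use the tie-corrected normal approximation (with continuity correction) for the p-value.
Step 5: p-value = 0.041997; compare to alpha = 0.05. reject H0.

U_X = 4.5, p = 0.041997, reject H0 at alpha = 0.05.


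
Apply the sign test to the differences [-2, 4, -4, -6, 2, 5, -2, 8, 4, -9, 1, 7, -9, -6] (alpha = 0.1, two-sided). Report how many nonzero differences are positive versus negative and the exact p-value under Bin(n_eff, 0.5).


Step 1: Discard zero differences. Original n = 14; n_eff = number of nonzero differences = 14.
Nonzero differences (with sign): -2, +4, -4, -6, +2, +5, -2, +8, +4, -9, +1, +7, -9, -6
Step 2: Count signs: positive = 7, negative = 7.
Step 3: Under H0: P(positive) = 0.5, so the number of positives S ~ Bin(14, 0.5).
Step 4: Two-sided exact p-value = sum of Bin(14,0.5) probabilities at or below the observed probability = 1.000000.
Step 5: alpha = 0.1. fail to reject H0.

n_eff = 14, pos = 7, neg = 7, p = 1.000000, fail to reject H0.


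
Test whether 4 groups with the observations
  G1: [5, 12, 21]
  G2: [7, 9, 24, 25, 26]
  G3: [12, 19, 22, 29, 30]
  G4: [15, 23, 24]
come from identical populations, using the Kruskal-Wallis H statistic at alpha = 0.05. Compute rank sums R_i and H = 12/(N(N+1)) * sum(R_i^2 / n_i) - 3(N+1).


Step 1: Combine all N = 16 observations and assign midranks.
sorted (value, group, rank): (5,G1,1), (7,G2,2), (9,G2,3), (12,G1,4.5), (12,G3,4.5), (15,G4,6), (19,G3,7), (21,G1,8), (22,G3,9), (23,G4,10), (24,G2,11.5), (24,G4,11.5), (25,G2,13), (26,G2,14), (29,G3,15), (30,G3,16)
Step 2: Sum ranks within each group.
R_1 = 13.5 (n_1 = 3)
R_2 = 43.5 (n_2 = 5)
R_3 = 51.5 (n_3 = 5)
R_4 = 27.5 (n_4 = 3)
Step 3: H = 12/(N(N+1)) * sum(R_i^2/n_i) - 3(N+1)
     = 12/(16*17) * (13.5^2/3 + 43.5^2/5 + 51.5^2/5 + 27.5^2/3) - 3*17
     = 0.044118 * 1221.73 - 51
     = 2.900000.
Step 4: Ties present; correction factor C = 1 - 12/(16^3 - 16) = 0.997059. Corrected H = 2.900000 / 0.997059 = 2.908555.
Step 5: Under H0, H ~ chi^2(3); p-value = 0.405940.
Step 6: alpha = 0.05. fail to reject H0.

H = 2.9086, df = 3, p = 0.405940, fail to reject H0.


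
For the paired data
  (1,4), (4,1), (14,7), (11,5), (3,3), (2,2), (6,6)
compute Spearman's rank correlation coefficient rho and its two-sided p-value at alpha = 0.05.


Step 1: Rank x and y separately (midranks; no ties here).
rank(x): 1->1, 4->4, 14->7, 11->6, 3->3, 2->2, 6->5
rank(y): 4->4, 1->1, 7->7, 5->5, 3->3, 2->2, 6->6
Step 2: d_i = R_x(i) - R_y(i); compute d_i^2.
  (1-4)^2=9, (4-1)^2=9, (7-7)^2=0, (6-5)^2=1, (3-3)^2=0, (2-2)^2=0, (5-6)^2=1
sum(d^2) = 20.
Step 3: rho = 1 - 6*20 / (7*(7^2 - 1)) = 1 - 120/336 = 0.642857.
Step 4: Under H0, t = rho * sqrt((n-2)/(1-rho^2)) = 1.8766 ~ t(5).
Step 5: Two-sided p-value from the t-distribution with 5 df = 0.119392.
Step 6: alpha = 0.05. fail to reject H0.

rho = 0.6429, p = 0.119392, fail to reject H0 at alpha = 0.05.


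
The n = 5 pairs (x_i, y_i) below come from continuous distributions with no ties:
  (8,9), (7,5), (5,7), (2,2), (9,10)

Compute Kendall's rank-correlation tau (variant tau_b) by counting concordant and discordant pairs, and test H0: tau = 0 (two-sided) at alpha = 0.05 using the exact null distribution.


Step 1: Enumerate the 10 unordered pairs (i,j) with i<j and classify each by sign(x_j-x_i) * sign(y_j-y_i).
  (1,2):dx=-1,dy=-4->C; (1,3):dx=-3,dy=-2->C; (1,4):dx=-6,dy=-7->C; (1,5):dx=+1,dy=+1->C
  (2,3):dx=-2,dy=+2->D; (2,4):dx=-5,dy=-3->C; (2,5):dx=+2,dy=+5->C; (3,4):dx=-3,dy=-5->C
  (3,5):dx=+4,dy=+3->C; (4,5):dx=+7,dy=+8->C
Step 2: C = 9, D = 1, total pairs = 10.
Step 3: tau = (C - D)/(n(n-1)/2) = (9 - 1)/10 = 0.800000.
Step 4: Exact two-sided p-value (enumerate n! = 120 permutations of y under H0): p = 0.083333.
Step 5: alpha = 0.05. fail to reject H0.

tau_b = 0.8000 (C=9, D=1), p = 0.083333, fail to reject H0.


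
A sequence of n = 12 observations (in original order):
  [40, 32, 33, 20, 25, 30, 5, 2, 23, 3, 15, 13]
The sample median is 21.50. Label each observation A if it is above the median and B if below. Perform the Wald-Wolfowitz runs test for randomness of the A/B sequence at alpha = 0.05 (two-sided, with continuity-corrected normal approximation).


Step 1: Compute median = 21.50; label A = above, B = below.
Labels in order: AAABAABBABBB  (n_A = 6, n_B = 6)
Step 2: Count runs R = 6.
Step 3: Under H0 (random ordering), E[R] = 2*n_A*n_B/(n_A+n_B) + 1 = 2*6*6/12 + 1 = 7.0000.
        Var[R] = 2*n_A*n_B*(2*n_A*n_B - n_A - n_B) / ((n_A+n_B)^2 * (n_A+n_B-1)) = 4320/1584 = 2.7273.
        SD[R] = 1.6514.
Step 4: Continuity-corrected z = (R + 0.5 - E[R]) / SD[R] = (6 + 0.5 - 7.0000) / 1.6514 = -0.3028.
Step 5: Two-sided p-value via normal approximation = 2*(1 - Phi(|z|)) = 0.762069.
Step 6: alpha = 0.05. fail to reject H0.

R = 6, z = -0.3028, p = 0.762069, fail to reject H0.


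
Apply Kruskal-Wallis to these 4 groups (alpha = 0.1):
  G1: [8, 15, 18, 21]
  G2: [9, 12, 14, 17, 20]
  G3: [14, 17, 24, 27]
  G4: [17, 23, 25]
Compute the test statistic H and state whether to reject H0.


Step 1: Combine all N = 16 observations and assign midranks.
sorted (value, group, rank): (8,G1,1), (9,G2,2), (12,G2,3), (14,G2,4.5), (14,G3,4.5), (15,G1,6), (17,G2,8), (17,G3,8), (17,G4,8), (18,G1,10), (20,G2,11), (21,G1,12), (23,G4,13), (24,G3,14), (25,G4,15), (27,G3,16)
Step 2: Sum ranks within each group.
R_1 = 29 (n_1 = 4)
R_2 = 28.5 (n_2 = 5)
R_3 = 42.5 (n_3 = 4)
R_4 = 36 (n_4 = 3)
Step 3: H = 12/(N(N+1)) * sum(R_i^2/n_i) - 3(N+1)
     = 12/(16*17) * (29^2/4 + 28.5^2/5 + 42.5^2/4 + 36^2/3) - 3*17
     = 0.044118 * 1256.26 - 51
     = 4.423346.
Step 4: Ties present; correction factor C = 1 - 30/(16^3 - 16) = 0.992647. Corrected H = 4.423346 / 0.992647 = 4.456111.
Step 5: Under H0, H ~ chi^2(3); p-value = 0.216239.
Step 6: alpha = 0.1. fail to reject H0.

H = 4.4561, df = 3, p = 0.216239, fail to reject H0.


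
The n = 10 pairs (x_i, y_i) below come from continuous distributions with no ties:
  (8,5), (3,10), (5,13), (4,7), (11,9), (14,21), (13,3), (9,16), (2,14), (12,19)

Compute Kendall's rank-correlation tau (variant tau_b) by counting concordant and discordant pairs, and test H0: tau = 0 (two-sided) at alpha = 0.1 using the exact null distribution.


Step 1: Enumerate the 45 unordered pairs (i,j) with i<j and classify each by sign(x_j-x_i) * sign(y_j-y_i).
  (1,2):dx=-5,dy=+5->D; (1,3):dx=-3,dy=+8->D; (1,4):dx=-4,dy=+2->D; (1,5):dx=+3,dy=+4->C
  (1,6):dx=+6,dy=+16->C; (1,7):dx=+5,dy=-2->D; (1,8):dx=+1,dy=+11->C; (1,9):dx=-6,dy=+9->D
  (1,10):dx=+4,dy=+14->C; (2,3):dx=+2,dy=+3->C; (2,4):dx=+1,dy=-3->D; (2,5):dx=+8,dy=-1->D
  (2,6):dx=+11,dy=+11->C; (2,7):dx=+10,dy=-7->D; (2,8):dx=+6,dy=+6->C; (2,9):dx=-1,dy=+4->D
  (2,10):dx=+9,dy=+9->C; (3,4):dx=-1,dy=-6->C; (3,5):dx=+6,dy=-4->D; (3,6):dx=+9,dy=+8->C
  (3,7):dx=+8,dy=-10->D; (3,8):dx=+4,dy=+3->C; (3,9):dx=-3,dy=+1->D; (3,10):dx=+7,dy=+6->C
  (4,5):dx=+7,dy=+2->C; (4,6):dx=+10,dy=+14->C; (4,7):dx=+9,dy=-4->D; (4,8):dx=+5,dy=+9->C
  (4,9):dx=-2,dy=+7->D; (4,10):dx=+8,dy=+12->C; (5,6):dx=+3,dy=+12->C; (5,7):dx=+2,dy=-6->D
  (5,8):dx=-2,dy=+7->D; (5,9):dx=-9,dy=+5->D; (5,10):dx=+1,dy=+10->C; (6,7):dx=-1,dy=-18->C
  (6,8):dx=-5,dy=-5->C; (6,9):dx=-12,dy=-7->C; (6,10):dx=-2,dy=-2->C; (7,8):dx=-4,dy=+13->D
  (7,9):dx=-11,dy=+11->D; (7,10):dx=-1,dy=+16->D; (8,9):dx=-7,dy=-2->C; (8,10):dx=+3,dy=+3->C
  (9,10):dx=+10,dy=+5->C
Step 2: C = 25, D = 20, total pairs = 45.
Step 3: tau = (C - D)/(n(n-1)/2) = (25 - 20)/45 = 0.111111.
Step 4: Exact two-sided p-value (enumerate n! = 3628800 permutations of y under H0): p = 0.727490.
Step 5: alpha = 0.1. fail to reject H0.

tau_b = 0.1111 (C=25, D=20), p = 0.727490, fail to reject H0.


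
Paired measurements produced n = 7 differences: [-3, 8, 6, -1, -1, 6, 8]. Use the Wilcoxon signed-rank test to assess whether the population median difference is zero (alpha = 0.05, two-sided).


Step 1: Drop any zero differences (none here) and take |d_i|.
|d| = [3, 8, 6, 1, 1, 6, 8]
Step 2: Midrank |d_i| (ties get averaged ranks).
ranks: |3|->3, |8|->6.5, |6|->4.5, |1|->1.5, |1|->1.5, |6|->4.5, |8|->6.5
Step 3: Attach original signs; sum ranks with positive sign and with negative sign.
W+ = 6.5 + 4.5 + 4.5 + 6.5 = 22
W- = 3 + 1.5 + 1.5 = 6
(Check: W+ + W- = 28 should equal n(n+1)/2 = 28.)
Step 4: Test statistic W = min(W+, W-) = 6.
Step 5: Ties in |d|, so use the tie-corrected normal approximation.
        E[W] = n(n+1)/4 = 7*8/4 = 14.
        Tie groups: |d|=1 (t=2), |d|=6 (t=2), |d|=8 (t=2); sum(t^3 - t) = 18.
        Var[W] = n(n+1)(2n+1)/24 - sum(t^3-t)/48 = 840/24 - 18/48 = 34.625.
        z = (W - E[W]) / sqrt(Var[W]) = (6 - 14) / 5.8843 = -1.3595.
        Two-sided p = 2*Phi(z) = 0.173972.
Step 6: alpha = 0.05. fail to reject H0.

W+ = 22, W- = 6, W = min = 6, p = 0.173972, fail to reject H0.


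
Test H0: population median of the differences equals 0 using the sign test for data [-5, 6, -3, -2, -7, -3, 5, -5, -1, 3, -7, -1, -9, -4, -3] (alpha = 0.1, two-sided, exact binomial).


Step 1: Discard zero differences. Original n = 15; n_eff = number of nonzero differences = 15.
Nonzero differences (with sign): -5, +6, -3, -2, -7, -3, +5, -5, -1, +3, -7, -1, -9, -4, -3
Step 2: Count signs: positive = 3, negative = 12.
Step 3: Under H0: P(positive) = 0.5, so the number of positives S ~ Bin(15, 0.5).
Step 4: Two-sided exact p-value = sum of Bin(15,0.5) probabilities at or below the observed probability = 0.035156.
Step 5: alpha = 0.1. reject H0.

n_eff = 15, pos = 3, neg = 12, p = 0.035156, reject H0.


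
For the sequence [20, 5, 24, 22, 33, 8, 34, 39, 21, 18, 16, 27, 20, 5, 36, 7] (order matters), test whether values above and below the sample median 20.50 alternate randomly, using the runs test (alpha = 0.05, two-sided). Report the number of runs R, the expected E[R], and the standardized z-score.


Step 1: Compute median = 20.50; label A = above, B = below.
Labels in order: BBAAABAAABBABBAB  (n_A = 8, n_B = 8)
Step 2: Count runs R = 9.
Step 3: Under H0 (random ordering), E[R] = 2*n_A*n_B/(n_A+n_B) + 1 = 2*8*8/16 + 1 = 9.0000.
        Var[R] = 2*n_A*n_B*(2*n_A*n_B - n_A - n_B) / ((n_A+n_B)^2 * (n_A+n_B-1)) = 14336/3840 = 3.7333.
        SD[R] = 1.9322.
Step 4: R = E[R], so z = 0 with no continuity correction.
Step 5: Two-sided p-value via normal approximation = 2*(1 - Phi(|z|)) = 1.000000.
Step 6: alpha = 0.05. fail to reject H0.

R = 9, z = 0.0000, p = 1.000000, fail to reject H0.


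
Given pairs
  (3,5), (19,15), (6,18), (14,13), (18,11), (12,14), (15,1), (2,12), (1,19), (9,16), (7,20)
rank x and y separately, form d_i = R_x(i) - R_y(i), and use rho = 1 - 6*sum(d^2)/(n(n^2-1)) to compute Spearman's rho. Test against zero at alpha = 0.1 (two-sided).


Step 1: Rank x and y separately (midranks; no ties here).
rank(x): 3->3, 19->11, 6->4, 14->8, 18->10, 12->7, 15->9, 2->2, 1->1, 9->6, 7->5
rank(y): 5->2, 15->7, 18->9, 13->5, 11->3, 14->6, 1->1, 12->4, 19->10, 16->8, 20->11
Step 2: d_i = R_x(i) - R_y(i); compute d_i^2.
  (3-2)^2=1, (11-7)^2=16, (4-9)^2=25, (8-5)^2=9, (10-3)^2=49, (7-6)^2=1, (9-1)^2=64, (2-4)^2=4, (1-10)^2=81, (6-8)^2=4, (5-11)^2=36
sum(d^2) = 290.
Step 3: rho = 1 - 6*290 / (11*(11^2 - 1)) = 1 - 1740/1320 = -0.318182.
Step 4: Under H0, t = rho * sqrt((n-2)/(1-rho^2)) = -1.0069 ~ t(9).
Step 5: Two-sided p-value from the t-distribution with 9 df = 0.340298.
Step 6: alpha = 0.1. fail to reject H0.

rho = -0.3182, p = 0.340298, fail to reject H0 at alpha = 0.1.


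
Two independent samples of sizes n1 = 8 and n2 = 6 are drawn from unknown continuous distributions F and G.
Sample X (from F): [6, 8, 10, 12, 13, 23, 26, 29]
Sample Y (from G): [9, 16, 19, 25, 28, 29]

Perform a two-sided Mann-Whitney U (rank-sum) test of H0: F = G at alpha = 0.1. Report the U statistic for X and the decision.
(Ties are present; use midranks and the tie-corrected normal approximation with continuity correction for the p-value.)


Step 1: Combine and sort all 14 observations; assign midranks.
sorted (value, group): (6,X), (8,X), (9,Y), (10,X), (12,X), (13,X), (16,Y), (19,Y), (23,X), (25,Y), (26,X), (28,Y), (29,X), (29,Y)
ranks: 6->1, 8->2, 9->3, 10->4, 12->5, 13->6, 16->7, 19->8, 23->9, 25->10, 26->11, 28->12, 29->13.5, 29->13.5
Step 2: Rank sum for X: R1 = 1 + 2 + 4 + 5 + 6 + 9 + 11 + 13.5 = 51.5.
Step 3: U_X = R1 - n1(n1+1)/2 = 51.5 - 8*9/2 = 51.5 - 36 = 15.5.
       U_Y = n1*n2 - U_X = 48 - 15.5 = 32.5.
Step 4: Ties are present, so use the tie-corrected normal approximation (with continuity correction) for the p-value.
Step 5: p-value = 0.301168; compare to alpha = 0.1. fail to reject H0.

U_X = 15.5, p = 0.301168, fail to reject H0 at alpha = 0.1.


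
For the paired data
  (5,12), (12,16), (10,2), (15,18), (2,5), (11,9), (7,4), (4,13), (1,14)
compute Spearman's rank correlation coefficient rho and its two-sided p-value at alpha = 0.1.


Step 1: Rank x and y separately (midranks; no ties here).
rank(x): 5->4, 12->8, 10->6, 15->9, 2->2, 11->7, 7->5, 4->3, 1->1
rank(y): 12->5, 16->8, 2->1, 18->9, 5->3, 9->4, 4->2, 13->6, 14->7
Step 2: d_i = R_x(i) - R_y(i); compute d_i^2.
  (4-5)^2=1, (8-8)^2=0, (6-1)^2=25, (9-9)^2=0, (2-3)^2=1, (7-4)^2=9, (5-2)^2=9, (3-6)^2=9, (1-7)^2=36
sum(d^2) = 90.
Step 3: rho = 1 - 6*90 / (9*(9^2 - 1)) = 1 - 540/720 = 0.250000.
Step 4: Under H0, t = rho * sqrt((n-2)/(1-rho^2)) = 0.6831 ~ t(7).
Step 5: Two-sided p-value from the t-distribution with 7 df = 0.516490.
Step 6: alpha = 0.1. fail to reject H0.

rho = 0.2500, p = 0.516490, fail to reject H0 at alpha = 0.1.


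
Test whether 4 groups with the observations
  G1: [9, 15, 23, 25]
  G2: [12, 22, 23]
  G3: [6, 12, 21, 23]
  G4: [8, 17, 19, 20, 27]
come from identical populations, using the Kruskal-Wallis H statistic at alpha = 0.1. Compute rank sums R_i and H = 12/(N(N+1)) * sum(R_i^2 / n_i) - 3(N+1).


Step 1: Combine all N = 16 observations and assign midranks.
sorted (value, group, rank): (6,G3,1), (8,G4,2), (9,G1,3), (12,G2,4.5), (12,G3,4.5), (15,G1,6), (17,G4,7), (19,G4,8), (20,G4,9), (21,G3,10), (22,G2,11), (23,G1,13), (23,G2,13), (23,G3,13), (25,G1,15), (27,G4,16)
Step 2: Sum ranks within each group.
R_1 = 37 (n_1 = 4)
R_2 = 28.5 (n_2 = 3)
R_3 = 28.5 (n_3 = 4)
R_4 = 42 (n_4 = 5)
Step 3: H = 12/(N(N+1)) * sum(R_i^2/n_i) - 3(N+1)
     = 12/(16*17) * (37^2/4 + 28.5^2/3 + 28.5^2/4 + 42^2/5) - 3*17
     = 0.044118 * 1168.86 - 51
     = 0.567463.
Step 4: Ties present; correction factor C = 1 - 30/(16^3 - 16) = 0.992647. Corrected H = 0.567463 / 0.992647 = 0.571667.
Step 5: Under H0, H ~ chi^2(3); p-value = 0.902887.
Step 6: alpha = 0.1. fail to reject H0.

H = 0.5717, df = 3, p = 0.902887, fail to reject H0.


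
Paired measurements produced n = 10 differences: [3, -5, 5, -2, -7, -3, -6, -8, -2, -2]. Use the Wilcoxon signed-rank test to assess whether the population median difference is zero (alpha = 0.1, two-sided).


Step 1: Drop any zero differences (none here) and take |d_i|.
|d| = [3, 5, 5, 2, 7, 3, 6, 8, 2, 2]
Step 2: Midrank |d_i| (ties get averaged ranks).
ranks: |3|->4.5, |5|->6.5, |5|->6.5, |2|->2, |7|->9, |3|->4.5, |6|->8, |8|->10, |2|->2, |2|->2
Step 3: Attach original signs; sum ranks with positive sign and with negative sign.
W+ = 4.5 + 6.5 = 11
W- = 6.5 + 2 + 9 + 4.5 + 8 + 10 + 2 + 2 = 44
(Check: W+ + W- = 55 should equal n(n+1)/2 = 55.)
Step 4: Test statistic W = min(W+, W-) = 11.
Step 5: Ties in |d|, so use the tie-corrected normal approximation.
        E[W] = n(n+1)/4 = 10*11/4 = 27.5.
        Tie groups: |d|=2 (t=3), |d|=3 (t=2), |d|=5 (t=2); sum(t^3 - t) = 36.
        Var[W] = n(n+1)(2n+1)/24 - sum(t^3-t)/48 = 2310/24 - 36/48 = 95.5.
        z = (W - E[W]) / sqrt(Var[W]) = (11 - 27.5) / 9.7724 = -1.6884.
        Two-sided p = 2*Phi(z) = 0.091329.
Step 6: alpha = 0.1. reject H0.

W+ = 11, W- = 44, W = min = 11, p = 0.091329, reject H0.


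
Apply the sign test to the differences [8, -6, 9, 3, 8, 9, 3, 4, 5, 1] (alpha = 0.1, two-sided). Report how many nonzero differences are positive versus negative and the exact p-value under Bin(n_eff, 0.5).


Step 1: Discard zero differences. Original n = 10; n_eff = number of nonzero differences = 10.
Nonzero differences (with sign): +8, -6, +9, +3, +8, +9, +3, +4, +5, +1
Step 2: Count signs: positive = 9, negative = 1.
Step 3: Under H0: P(positive) = 0.5, so the number of positives S ~ Bin(10, 0.5).
Step 4: Two-sided exact p-value = sum of Bin(10,0.5) probabilities at or below the observed probability = 0.021484.
Step 5: alpha = 0.1. reject H0.

n_eff = 10, pos = 9, neg = 1, p = 0.021484, reject H0.


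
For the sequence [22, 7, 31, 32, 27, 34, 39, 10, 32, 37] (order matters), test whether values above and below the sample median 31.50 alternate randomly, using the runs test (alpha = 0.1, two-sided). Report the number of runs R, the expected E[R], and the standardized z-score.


Step 1: Compute median = 31.50; label A = above, B = below.
Labels in order: BBBABAABAA  (n_A = 5, n_B = 5)
Step 2: Count runs R = 6.
Step 3: Under H0 (random ordering), E[R] = 2*n_A*n_B/(n_A+n_B) + 1 = 2*5*5/10 + 1 = 6.0000.
        Var[R] = 2*n_A*n_B*(2*n_A*n_B - n_A - n_B) / ((n_A+n_B)^2 * (n_A+n_B-1)) = 2000/900 = 2.2222.
        SD[R] = 1.4907.
Step 4: R = E[R], so z = 0 with no continuity correction.
Step 5: Two-sided p-value via normal approximation = 2*(1 - Phi(|z|)) = 1.000000.
Step 6: alpha = 0.1. fail to reject H0.

R = 6, z = 0.0000, p = 1.000000, fail to reject H0.


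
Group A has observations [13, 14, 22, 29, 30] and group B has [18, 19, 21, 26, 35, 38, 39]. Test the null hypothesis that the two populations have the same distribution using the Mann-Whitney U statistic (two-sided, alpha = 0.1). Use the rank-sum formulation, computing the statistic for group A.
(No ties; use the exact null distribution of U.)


Step 1: Combine and sort all 12 observations; assign midranks.
sorted (value, group): (13,X), (14,X), (18,Y), (19,Y), (21,Y), (22,X), (26,Y), (29,X), (30,X), (35,Y), (38,Y), (39,Y)
ranks: 13->1, 14->2, 18->3, 19->4, 21->5, 22->6, 26->7, 29->8, 30->9, 35->10, 38->11, 39->12
Step 2: Rank sum for X: R1 = 1 + 2 + 6 + 8 + 9 = 26.
Step 3: U_X = R1 - n1(n1+1)/2 = 26 - 5*6/2 = 26 - 15 = 11.
       U_Y = n1*n2 - U_X = 35 - 11 = 24.
Step 4: No ties, so the exact null distribution of U (based on enumerating the C(12,5) = 792 equally likely rank assignments) gives the two-sided p-value.
Step 5: p-value = 0.343434; compare to alpha = 0.1. fail to reject H0.

U_X = 11, p = 0.343434, fail to reject H0 at alpha = 0.1.


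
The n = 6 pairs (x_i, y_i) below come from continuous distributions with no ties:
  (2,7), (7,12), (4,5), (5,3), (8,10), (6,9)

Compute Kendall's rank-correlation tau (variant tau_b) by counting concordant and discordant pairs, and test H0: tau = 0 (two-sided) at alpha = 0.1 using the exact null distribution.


Step 1: Enumerate the 15 unordered pairs (i,j) with i<j and classify each by sign(x_j-x_i) * sign(y_j-y_i).
  (1,2):dx=+5,dy=+5->C; (1,3):dx=+2,dy=-2->D; (1,4):dx=+3,dy=-4->D; (1,5):dx=+6,dy=+3->C
  (1,6):dx=+4,dy=+2->C; (2,3):dx=-3,dy=-7->C; (2,4):dx=-2,dy=-9->C; (2,5):dx=+1,dy=-2->D
  (2,6):dx=-1,dy=-3->C; (3,4):dx=+1,dy=-2->D; (3,5):dx=+4,dy=+5->C; (3,6):dx=+2,dy=+4->C
  (4,5):dx=+3,dy=+7->C; (4,6):dx=+1,dy=+6->C; (5,6):dx=-2,dy=-1->C
Step 2: C = 11, D = 4, total pairs = 15.
Step 3: tau = (C - D)/(n(n-1)/2) = (11 - 4)/15 = 0.466667.
Step 4: Exact two-sided p-value (enumerate n! = 720 permutations of y under H0): p = 0.272222.
Step 5: alpha = 0.1. fail to reject H0.

tau_b = 0.4667 (C=11, D=4), p = 0.272222, fail to reject H0.
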